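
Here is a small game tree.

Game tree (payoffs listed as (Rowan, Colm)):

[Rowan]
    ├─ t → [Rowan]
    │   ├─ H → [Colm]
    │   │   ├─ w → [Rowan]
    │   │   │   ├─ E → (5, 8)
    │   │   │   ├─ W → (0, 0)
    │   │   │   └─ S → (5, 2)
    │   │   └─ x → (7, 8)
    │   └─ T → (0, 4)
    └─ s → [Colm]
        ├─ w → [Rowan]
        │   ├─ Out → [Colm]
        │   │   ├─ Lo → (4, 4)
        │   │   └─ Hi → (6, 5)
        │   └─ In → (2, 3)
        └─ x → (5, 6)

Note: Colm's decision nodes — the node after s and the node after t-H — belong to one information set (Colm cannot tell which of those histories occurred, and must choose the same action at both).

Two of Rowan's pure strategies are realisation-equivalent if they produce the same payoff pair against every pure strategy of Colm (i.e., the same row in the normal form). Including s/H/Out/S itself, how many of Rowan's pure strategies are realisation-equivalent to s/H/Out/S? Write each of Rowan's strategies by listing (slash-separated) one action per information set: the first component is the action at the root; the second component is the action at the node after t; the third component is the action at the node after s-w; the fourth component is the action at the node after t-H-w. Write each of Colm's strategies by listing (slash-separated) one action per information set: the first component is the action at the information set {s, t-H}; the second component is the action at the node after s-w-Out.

Row for s/H/Out/S (columns w/Lo, w/Hi, x/Lo, x/Hi): (4,4) (6,5) (5,6) (5,6).
Under s/H/Out/S, Rowan's choice at the node after t and at the node after t-H-w can never be reached regardless of what Colm does, so varying those choices leaves every outcome unchanged.
Holding the reachable choices fixed and varying the unreachable ones freely already gives 2 × 3 = 6 equivalent strategies.
No other strategy reproduces this row, so those 6 are the full class: s/H/Out/E, s/H/Out/W, s/H/Out/S, s/T/Out/E, s/T/Out/W, s/T/Out/S.

6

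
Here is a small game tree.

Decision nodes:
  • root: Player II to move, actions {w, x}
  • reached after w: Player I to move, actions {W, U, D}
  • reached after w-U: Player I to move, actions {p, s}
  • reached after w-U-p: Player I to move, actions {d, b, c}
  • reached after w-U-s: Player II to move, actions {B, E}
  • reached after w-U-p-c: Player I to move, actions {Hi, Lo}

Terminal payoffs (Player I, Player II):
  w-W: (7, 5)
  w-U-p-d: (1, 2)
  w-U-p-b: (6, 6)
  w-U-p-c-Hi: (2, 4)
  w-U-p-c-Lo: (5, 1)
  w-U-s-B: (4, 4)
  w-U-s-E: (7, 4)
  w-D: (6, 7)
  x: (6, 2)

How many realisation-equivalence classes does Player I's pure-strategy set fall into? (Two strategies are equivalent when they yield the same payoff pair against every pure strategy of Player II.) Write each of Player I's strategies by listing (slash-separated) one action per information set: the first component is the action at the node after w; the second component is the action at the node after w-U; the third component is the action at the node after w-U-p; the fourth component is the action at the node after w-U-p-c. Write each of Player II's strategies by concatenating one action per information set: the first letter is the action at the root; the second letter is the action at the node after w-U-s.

7

Player I has 36 pure strategies: W/p/d/Hi, W/p/d/Lo, W/p/b/Hi, W/p/b/Lo, W/p/c/Hi, W/p/c/Lo, W/s/d/Hi, W/s/d/Lo, W/s/b/Hi, W/s/b/Lo, W/s/c/Hi, W/s/c/Lo, U/p/d/Hi, U/p/d/Lo, U/p/b/Hi, U/p/b/Lo, U/p/c/Hi, U/p/c/Lo, U/s/d/Hi, U/s/d/Lo, U/s/b/Hi, U/s/b/Lo, U/s/c/Hi, U/s/c/Lo, D/p/d/Hi, D/p/d/Lo, D/p/b/Hi, D/p/b/Lo, D/p/c/Hi, D/p/c/Lo, D/s/d/Hi, D/s/d/Lo, D/s/b/Hi, D/s/b/Lo, D/s/c/Hi, D/s/c/Lo. Columns: wB, wE, xB, xE.
{W/p/d/Hi, W/p/d/Lo, W/p/b/Hi, W/p/b/Lo, W/p/c/Hi, W/p/c/Lo, W/s/d/Hi, W/s/d/Lo, W/s/b/Hi, W/s/b/Lo, W/s/c/Hi, W/s/c/Lo} → row (7,5) (7,5) (6,2) (6,2)
{U/p/d/Hi, U/p/d/Lo} → row (1,2) (1,2) (6,2) (6,2)
{U/p/b/Hi, U/p/b/Lo} → row (6,6) (6,6) (6,2) (6,2)
{U/p/c/Hi} → row (2,4) (2,4) (6,2) (6,2)
{U/p/c/Lo} → row (5,1) (5,1) (6,2) (6,2)
{U/s/d/Hi, U/s/d/Lo, U/s/b/Hi, U/s/b/Lo, U/s/c/Hi, U/s/c/Lo} → row (4,4) (7,4) (6,2) (6,2)
{D/p/d/Hi, D/p/d/Lo, D/p/b/Hi, D/p/b/Lo, D/p/c/Hi, D/p/c/Lo, D/s/d/Hi, D/s/d/Lo, D/s/b/Hi, D/s/b/Lo, D/s/c/Hi, D/s/c/Lo} → row (6,7) (6,7) (6,2) (6,2)
That's 7 distinct rows out of 36 strategies.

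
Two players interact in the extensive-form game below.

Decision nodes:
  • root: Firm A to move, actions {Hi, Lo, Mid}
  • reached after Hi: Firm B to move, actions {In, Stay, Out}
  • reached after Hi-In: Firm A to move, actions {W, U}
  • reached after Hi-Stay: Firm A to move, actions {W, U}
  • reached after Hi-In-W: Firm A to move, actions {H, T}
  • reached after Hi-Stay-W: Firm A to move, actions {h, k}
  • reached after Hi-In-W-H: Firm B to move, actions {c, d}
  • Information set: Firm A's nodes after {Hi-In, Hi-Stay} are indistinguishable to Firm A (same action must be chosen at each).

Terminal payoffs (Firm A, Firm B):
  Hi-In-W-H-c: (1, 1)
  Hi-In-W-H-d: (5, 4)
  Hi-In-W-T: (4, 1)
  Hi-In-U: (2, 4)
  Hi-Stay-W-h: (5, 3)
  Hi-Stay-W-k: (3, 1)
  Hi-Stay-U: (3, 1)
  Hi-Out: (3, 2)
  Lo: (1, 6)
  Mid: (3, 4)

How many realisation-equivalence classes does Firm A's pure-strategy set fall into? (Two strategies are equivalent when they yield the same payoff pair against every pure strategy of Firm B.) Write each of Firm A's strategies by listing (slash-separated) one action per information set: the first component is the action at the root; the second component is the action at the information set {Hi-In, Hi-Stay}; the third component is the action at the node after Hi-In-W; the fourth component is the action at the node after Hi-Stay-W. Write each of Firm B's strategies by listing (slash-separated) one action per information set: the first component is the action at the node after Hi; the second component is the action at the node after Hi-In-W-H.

7

Firm A has 24 pure strategies: Hi/W/H/h, Hi/W/H/k, Hi/W/T/h, Hi/W/T/k, Hi/U/H/h, Hi/U/H/k, Hi/U/T/h, Hi/U/T/k, Lo/W/H/h, Lo/W/H/k, Lo/W/T/h, Lo/W/T/k, Lo/U/H/h, Lo/U/H/k, Lo/U/T/h, Lo/U/T/k, Mid/W/H/h, Mid/W/H/k, Mid/W/T/h, Mid/W/T/k, Mid/U/H/h, Mid/U/H/k, Mid/U/T/h, Mid/U/T/k. Columns: In/c, In/d, Stay/c, Stay/d, Out/c, Out/d.
{Hi/W/H/h} → row (1,1) (5,4) (5,3) (5,3) (3,2) (3,2)
{Hi/W/H/k} → row (1,1) (5,4) (3,1) (3,1) (3,2) (3,2)
{Hi/W/T/h} → row (4,1) (4,1) (5,3) (5,3) (3,2) (3,2)
{Hi/W/T/k} → row (4,1) (4,1) (3,1) (3,1) (3,2) (3,2)
{Hi/U/H/h, Hi/U/H/k, Hi/U/T/h, Hi/U/T/k} → row (2,4) (2,4) (3,1) (3,1) (3,2) (3,2)
{Lo/W/H/h, Lo/W/H/k, Lo/W/T/h, Lo/W/T/k, Lo/U/H/h, Lo/U/H/k, Lo/U/T/h, Lo/U/T/k} → row (1,6) (1,6) (1,6) (1,6) (1,6) (1,6)
{Mid/W/H/h, Mid/W/H/k, Mid/W/T/h, Mid/W/T/k, Mid/U/H/h, Mid/U/H/k, Mid/U/T/h, Mid/U/T/k} → row (3,4) (3,4) (3,4) (3,4) (3,4) (3,4)
That's 7 distinct rows out of 24 strategies.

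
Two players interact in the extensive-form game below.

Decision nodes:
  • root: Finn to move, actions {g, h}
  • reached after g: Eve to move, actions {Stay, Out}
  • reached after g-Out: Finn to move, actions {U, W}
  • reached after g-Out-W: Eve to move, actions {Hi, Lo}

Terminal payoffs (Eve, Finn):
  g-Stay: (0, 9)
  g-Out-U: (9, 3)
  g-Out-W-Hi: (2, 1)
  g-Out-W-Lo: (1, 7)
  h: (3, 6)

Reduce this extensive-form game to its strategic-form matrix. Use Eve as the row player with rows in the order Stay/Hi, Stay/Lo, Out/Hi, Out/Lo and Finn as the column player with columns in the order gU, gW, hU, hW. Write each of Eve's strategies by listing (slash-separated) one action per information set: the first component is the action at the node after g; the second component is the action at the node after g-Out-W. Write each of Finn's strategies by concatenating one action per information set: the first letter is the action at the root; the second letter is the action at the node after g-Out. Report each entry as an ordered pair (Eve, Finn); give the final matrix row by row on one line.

              gU       gW       hU       hW
Stay/Hi    (0,9)    (0,9)    (3,6)    (3,6)
Stay/Lo    (0,9)    (0,9)    (3,6)    (3,6)
 Out/Hi    (9,3)    (2,1)    (3,6)    (3,6)
 Out/Lo    (9,3)    (1,7)    (3,6)    (3,6)

Stay/Hi: (0,9) (0,9) (3,6) (3,6) | Stay/Lo: (0,9) (0,9) (3,6) (3,6) | Out/Hi: (9,3) (2,1) (3,6) (3,6) | Out/Lo: (9,3) (1,7) (3,6) (3,6)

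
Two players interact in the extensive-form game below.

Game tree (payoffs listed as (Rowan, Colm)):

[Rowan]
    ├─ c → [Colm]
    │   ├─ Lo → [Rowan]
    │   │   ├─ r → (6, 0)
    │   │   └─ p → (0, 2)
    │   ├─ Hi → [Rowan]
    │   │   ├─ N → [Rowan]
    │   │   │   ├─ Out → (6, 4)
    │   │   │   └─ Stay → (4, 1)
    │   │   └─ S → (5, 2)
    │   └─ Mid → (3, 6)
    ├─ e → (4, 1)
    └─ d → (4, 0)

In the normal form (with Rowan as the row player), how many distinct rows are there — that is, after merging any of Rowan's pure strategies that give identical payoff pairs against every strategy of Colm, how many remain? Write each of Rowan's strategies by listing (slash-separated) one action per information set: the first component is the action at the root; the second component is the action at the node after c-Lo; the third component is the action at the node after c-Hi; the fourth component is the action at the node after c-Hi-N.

Rowan has 24 pure strategies: c/r/N/Out, c/r/N/Stay, c/r/S/Out, c/r/S/Stay, c/p/N/Out, c/p/N/Stay, c/p/S/Out, c/p/S/Stay, e/r/N/Out, e/r/N/Stay, e/r/S/Out, e/r/S/Stay, e/p/N/Out, e/p/N/Stay, e/p/S/Out, e/p/S/Stay, d/r/N/Out, d/r/N/Stay, d/r/S/Out, d/r/S/Stay, d/p/N/Out, d/p/N/Stay, d/p/S/Out, d/p/S/Stay. Columns: Lo, Hi, Mid.
{c/r/N/Out} → row (6,0) (6,4) (3,6)
{c/r/N/Stay} → row (6,0) (4,1) (3,6)
{c/r/S/Out, c/r/S/Stay} → row (6,0) (5,2) (3,6)
{c/p/N/Out} → row (0,2) (6,4) (3,6)
{c/p/N/Stay} → row (0,2) (4,1) (3,6)
{c/p/S/Out, c/p/S/Stay} → row (0,2) (5,2) (3,6)
{e/r/N/Out, e/r/N/Stay, e/r/S/Out, e/r/S/Stay, e/p/N/Out, e/p/N/Stay, e/p/S/Out, e/p/S/Stay} → row (4,1) (4,1) (4,1)
{d/r/N/Out, d/r/N/Stay, d/r/S/Out, d/r/S/Stay, d/p/N/Out, d/p/N/Stay, d/p/S/Out, d/p/S/Stay} → row (4,0) (4,0) (4,0)
That's 8 distinct rows out of 24 strategies.

8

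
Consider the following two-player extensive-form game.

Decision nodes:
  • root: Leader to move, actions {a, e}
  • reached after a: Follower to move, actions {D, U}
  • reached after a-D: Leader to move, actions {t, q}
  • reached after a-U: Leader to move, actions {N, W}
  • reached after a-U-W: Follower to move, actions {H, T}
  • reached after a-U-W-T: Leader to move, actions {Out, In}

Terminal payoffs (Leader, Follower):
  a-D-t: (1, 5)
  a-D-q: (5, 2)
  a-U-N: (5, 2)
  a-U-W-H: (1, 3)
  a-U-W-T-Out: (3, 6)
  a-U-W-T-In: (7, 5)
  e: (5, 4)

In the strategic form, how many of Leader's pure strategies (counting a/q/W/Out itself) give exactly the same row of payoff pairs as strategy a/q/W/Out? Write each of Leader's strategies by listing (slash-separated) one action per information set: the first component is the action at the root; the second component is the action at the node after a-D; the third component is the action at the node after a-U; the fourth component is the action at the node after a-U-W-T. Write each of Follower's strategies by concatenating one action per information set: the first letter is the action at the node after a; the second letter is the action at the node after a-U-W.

Row for a/q/W/Out (columns DH, DT, UH, UT): (5,2) (5,2) (1,3) (3,6).
Every one of Leader's information sets is on the play path for some reply by Follower when Leader follows a/q/W/Out.
Changing the action at any of them therefore changes at least one column, so only a/q/W/Out itself gives this row.

1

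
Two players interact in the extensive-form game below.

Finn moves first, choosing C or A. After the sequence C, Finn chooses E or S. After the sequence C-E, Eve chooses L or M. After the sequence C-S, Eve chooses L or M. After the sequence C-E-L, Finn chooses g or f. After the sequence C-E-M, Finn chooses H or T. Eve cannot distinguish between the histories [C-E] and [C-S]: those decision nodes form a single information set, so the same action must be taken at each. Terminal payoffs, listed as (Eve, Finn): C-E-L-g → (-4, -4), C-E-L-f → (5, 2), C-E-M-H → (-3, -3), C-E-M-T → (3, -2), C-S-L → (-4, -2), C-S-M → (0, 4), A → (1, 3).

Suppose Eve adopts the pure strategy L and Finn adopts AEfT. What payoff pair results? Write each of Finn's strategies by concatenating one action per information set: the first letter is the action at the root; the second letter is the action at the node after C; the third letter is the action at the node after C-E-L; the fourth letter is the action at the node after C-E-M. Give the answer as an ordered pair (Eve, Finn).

(1, 3)

Trace the play path from the root:
  Finn plays A
→ terminal payoff (1, 3).
(Eve's choice at the information set {C-E, C-S} is never reached on this path, so it doesn't affect the outcome.)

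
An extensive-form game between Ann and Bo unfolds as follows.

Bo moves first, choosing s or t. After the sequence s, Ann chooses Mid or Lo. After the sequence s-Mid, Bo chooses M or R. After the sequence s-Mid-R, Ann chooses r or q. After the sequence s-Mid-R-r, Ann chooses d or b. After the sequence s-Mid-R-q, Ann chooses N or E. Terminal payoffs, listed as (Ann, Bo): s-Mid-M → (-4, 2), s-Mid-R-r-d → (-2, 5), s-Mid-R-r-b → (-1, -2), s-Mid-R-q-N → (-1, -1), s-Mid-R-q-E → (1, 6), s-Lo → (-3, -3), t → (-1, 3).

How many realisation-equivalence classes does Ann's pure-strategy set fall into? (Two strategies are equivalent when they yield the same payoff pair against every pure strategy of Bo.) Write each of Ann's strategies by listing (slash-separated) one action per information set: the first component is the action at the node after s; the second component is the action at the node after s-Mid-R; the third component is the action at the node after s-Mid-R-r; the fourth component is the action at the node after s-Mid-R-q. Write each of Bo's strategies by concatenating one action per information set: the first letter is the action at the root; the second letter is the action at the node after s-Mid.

5

Ann has 16 pure strategies: Mid/r/d/N, Mid/r/d/E, Mid/r/b/N, Mid/r/b/E, Mid/q/d/N, Mid/q/d/E, Mid/q/b/N, Mid/q/b/E, Lo/r/d/N, Lo/r/d/E, Lo/r/b/N, Lo/r/b/E, Lo/q/d/N, Lo/q/d/E, Lo/q/b/N, Lo/q/b/E. Columns: sM, sR, tM, tR.
{Mid/r/d/N, Mid/r/d/E} → row (-4,2) (-2,5) (-1,3) (-1,3)
{Mid/r/b/N, Mid/r/b/E} → row (-4,2) (-1,-2) (-1,3) (-1,3)
{Mid/q/d/N, Mid/q/b/N} → row (-4,2) (-1,-1) (-1,3) (-1,3)
{Mid/q/d/E, Mid/q/b/E} → row (-4,2) (1,6) (-1,3) (-1,3)
{Lo/r/d/N, Lo/r/d/E, Lo/r/b/N, Lo/r/b/E, Lo/q/d/N, Lo/q/d/E, Lo/q/b/N, Lo/q/b/E} → row (-3,-3) (-3,-3) (-1,3) (-1,3)
That's 5 distinct rows out of 16 strategies.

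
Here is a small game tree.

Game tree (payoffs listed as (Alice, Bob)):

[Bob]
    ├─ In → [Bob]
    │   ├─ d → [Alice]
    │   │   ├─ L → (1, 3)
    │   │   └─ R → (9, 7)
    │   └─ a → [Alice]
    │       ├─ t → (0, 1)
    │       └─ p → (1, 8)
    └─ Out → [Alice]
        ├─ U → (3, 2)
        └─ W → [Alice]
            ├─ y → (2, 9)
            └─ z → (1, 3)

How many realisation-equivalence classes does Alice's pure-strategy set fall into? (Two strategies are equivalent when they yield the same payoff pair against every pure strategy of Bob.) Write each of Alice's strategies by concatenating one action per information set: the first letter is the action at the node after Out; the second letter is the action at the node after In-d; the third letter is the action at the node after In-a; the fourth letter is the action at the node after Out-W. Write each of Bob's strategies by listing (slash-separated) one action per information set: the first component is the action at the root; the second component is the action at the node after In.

12

Alice has 16 pure strategies: ULty, ULtz, ULpy, ULpz, URty, URtz, URpy, URpz, WLty, WLtz, WLpy, WLpz, WRty, WRtz, WRpy, WRpz. Columns: In/d, In/a, Out/d, Out/a.
{ULty, ULtz} → row (1,3) (0,1) (3,2) (3,2)
{ULpy, ULpz} → row (1,3) (1,8) (3,2) (3,2)
{URty, URtz} → row (9,7) (0,1) (3,2) (3,2)
{URpy, URpz} → row (9,7) (1,8) (3,2) (3,2)
{WLty} → row (1,3) (0,1) (2,9) (2,9)
{WLtz} → row (1,3) (0,1) (1,3) (1,3)
{WLpy} → row (1,3) (1,8) (2,9) (2,9)
{WLpz} → row (1,3) (1,8) (1,3) (1,3)
{WRty} → row (9,7) (0,1) (2,9) (2,9)
{WRtz} → row (9,7) (0,1) (1,3) (1,3)
{WRpy} → row (9,7) (1,8) (2,9) (2,9)
{WRpz} → row (9,7) (1,8) (1,3) (1,3)
That's 12 distinct rows out of 16 strategies.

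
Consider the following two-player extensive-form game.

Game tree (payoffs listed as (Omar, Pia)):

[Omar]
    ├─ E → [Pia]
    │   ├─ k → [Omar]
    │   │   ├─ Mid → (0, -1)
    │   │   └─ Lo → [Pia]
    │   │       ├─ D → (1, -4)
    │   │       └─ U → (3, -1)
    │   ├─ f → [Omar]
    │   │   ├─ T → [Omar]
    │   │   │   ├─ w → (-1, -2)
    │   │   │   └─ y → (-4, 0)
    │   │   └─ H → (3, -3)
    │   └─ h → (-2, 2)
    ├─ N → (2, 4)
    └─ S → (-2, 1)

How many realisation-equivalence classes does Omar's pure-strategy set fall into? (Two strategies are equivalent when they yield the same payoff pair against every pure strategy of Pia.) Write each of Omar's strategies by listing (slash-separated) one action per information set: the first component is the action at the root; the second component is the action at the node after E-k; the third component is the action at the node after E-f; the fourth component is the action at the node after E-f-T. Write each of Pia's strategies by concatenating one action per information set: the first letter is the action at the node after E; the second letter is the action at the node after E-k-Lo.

8

Omar has 24 pure strategies: E/Mid/T/w, E/Mid/T/y, E/Mid/H/w, E/Mid/H/y, E/Lo/T/w, E/Lo/T/y, E/Lo/H/w, E/Lo/H/y, N/Mid/T/w, N/Mid/T/y, N/Mid/H/w, N/Mid/H/y, N/Lo/T/w, N/Lo/T/y, N/Lo/H/w, N/Lo/H/y, S/Mid/T/w, S/Mid/T/y, S/Mid/H/w, S/Mid/H/y, S/Lo/T/w, S/Lo/T/y, S/Lo/H/w, S/Lo/H/y. Columns: kD, kU, fD, fU, hD, hU.
{E/Mid/T/w} → row (0,-1) (0,-1) (-1,-2) (-1,-2) (-2,2) (-2,2)
{E/Mid/T/y} → row (0,-1) (0,-1) (-4,0) (-4,0) (-2,2) (-2,2)
{E/Mid/H/w, E/Mid/H/y} → row (0,-1) (0,-1) (3,-3) (3,-3) (-2,2) (-2,2)
{E/Lo/T/w} → row (1,-4) (3,-1) (-1,-2) (-1,-2) (-2,2) (-2,2)
{E/Lo/T/y} → row (1,-4) (3,-1) (-4,0) (-4,0) (-2,2) (-2,2)
{E/Lo/H/w, E/Lo/H/y} → row (1,-4) (3,-1) (3,-3) (3,-3) (-2,2) (-2,2)
{N/Mid/T/w, N/Mid/T/y, N/Mid/H/w, N/Mid/H/y, N/Lo/T/w, N/Lo/T/y, N/Lo/H/w, N/Lo/H/y} → row (2,4) (2,4) (2,4) (2,4) (2,4) (2,4)
{S/Mid/T/w, S/Mid/T/y, S/Mid/H/w, S/Mid/H/y, S/Lo/T/w, S/Lo/T/y, S/Lo/H/w, S/Lo/H/y} → row (-2,1) (-2,1) (-2,1) (-2,1) (-2,1) (-2,1)
That's 8 distinct rows out of 24 strategies.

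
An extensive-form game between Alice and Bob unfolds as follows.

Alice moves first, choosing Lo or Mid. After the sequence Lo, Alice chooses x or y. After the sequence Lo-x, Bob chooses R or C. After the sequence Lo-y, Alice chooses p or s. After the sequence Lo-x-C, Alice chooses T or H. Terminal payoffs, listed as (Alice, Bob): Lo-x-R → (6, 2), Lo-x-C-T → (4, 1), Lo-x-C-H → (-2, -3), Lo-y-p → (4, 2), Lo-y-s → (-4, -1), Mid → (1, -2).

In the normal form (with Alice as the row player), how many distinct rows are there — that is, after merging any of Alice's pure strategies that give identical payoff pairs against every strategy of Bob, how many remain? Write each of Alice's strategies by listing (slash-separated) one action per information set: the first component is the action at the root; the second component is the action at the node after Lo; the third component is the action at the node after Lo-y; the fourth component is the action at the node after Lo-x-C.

Alice has 16 pure strategies: Lo/x/p/T, Lo/x/p/H, Lo/x/s/T, Lo/x/s/H, Lo/y/p/T, Lo/y/p/H, Lo/y/s/T, Lo/y/s/H, Mid/x/p/T, Mid/x/p/H, Mid/x/s/T, Mid/x/s/H, Mid/y/p/T, Mid/y/p/H, Mid/y/s/T, Mid/y/s/H. Columns: R, C.
{Lo/x/p/T, Lo/x/s/T} → row (6,2) (4,1)
{Lo/x/p/H, Lo/x/s/H} → row (6,2) (-2,-3)
{Lo/y/p/T, Lo/y/p/H} → row (4,2) (4,2)
{Lo/y/s/T, Lo/y/s/H} → row (-4,-1) (-4,-1)
{Mid/x/p/T, Mid/x/p/H, Mid/x/s/T, Mid/x/s/H, Mid/y/p/T, Mid/y/p/H, Mid/y/s/T, Mid/y/s/H} → row (1,-2) (1,-2)
That's 5 distinct rows out of 16 strategies.

5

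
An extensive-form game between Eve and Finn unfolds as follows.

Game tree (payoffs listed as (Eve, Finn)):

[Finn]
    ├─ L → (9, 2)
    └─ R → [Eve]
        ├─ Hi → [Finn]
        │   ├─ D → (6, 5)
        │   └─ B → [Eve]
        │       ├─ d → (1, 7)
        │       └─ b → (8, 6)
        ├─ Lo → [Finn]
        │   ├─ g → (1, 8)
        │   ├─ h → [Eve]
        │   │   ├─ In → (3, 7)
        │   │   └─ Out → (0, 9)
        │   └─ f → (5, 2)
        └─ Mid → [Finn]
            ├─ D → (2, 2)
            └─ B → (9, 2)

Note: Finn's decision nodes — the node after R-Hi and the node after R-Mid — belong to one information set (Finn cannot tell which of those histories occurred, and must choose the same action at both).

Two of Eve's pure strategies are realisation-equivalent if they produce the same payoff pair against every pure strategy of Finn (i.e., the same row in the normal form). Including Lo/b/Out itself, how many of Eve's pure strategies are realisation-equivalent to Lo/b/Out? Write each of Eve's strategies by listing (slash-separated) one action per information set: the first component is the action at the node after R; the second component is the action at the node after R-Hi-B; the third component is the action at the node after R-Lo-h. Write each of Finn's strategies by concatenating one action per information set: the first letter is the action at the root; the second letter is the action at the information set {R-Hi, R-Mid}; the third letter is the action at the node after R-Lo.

2

Row for Lo/b/Out (columns LDg, LDh, LDf, LBg, LBh, LBf, RDg, RDh, RDf, RBg, RBh, RBf): (9,2) (9,2) (9,2) (9,2) (9,2) (9,2) (1,8) (0,9) (5,2) (1,8) (0,9) (5,2).
Under Lo/b/Out, Eve's choice at the node after R-Hi-B can never be reached regardless of what Finn does, so varying those choices leaves every outcome unchanged.
Holding the reachable choices fixed and varying the unreachable one freely already gives 2 equivalent strategies.
No other strategy reproduces this row, so those 2 are the full class: Lo/d/Out, Lo/b/Out.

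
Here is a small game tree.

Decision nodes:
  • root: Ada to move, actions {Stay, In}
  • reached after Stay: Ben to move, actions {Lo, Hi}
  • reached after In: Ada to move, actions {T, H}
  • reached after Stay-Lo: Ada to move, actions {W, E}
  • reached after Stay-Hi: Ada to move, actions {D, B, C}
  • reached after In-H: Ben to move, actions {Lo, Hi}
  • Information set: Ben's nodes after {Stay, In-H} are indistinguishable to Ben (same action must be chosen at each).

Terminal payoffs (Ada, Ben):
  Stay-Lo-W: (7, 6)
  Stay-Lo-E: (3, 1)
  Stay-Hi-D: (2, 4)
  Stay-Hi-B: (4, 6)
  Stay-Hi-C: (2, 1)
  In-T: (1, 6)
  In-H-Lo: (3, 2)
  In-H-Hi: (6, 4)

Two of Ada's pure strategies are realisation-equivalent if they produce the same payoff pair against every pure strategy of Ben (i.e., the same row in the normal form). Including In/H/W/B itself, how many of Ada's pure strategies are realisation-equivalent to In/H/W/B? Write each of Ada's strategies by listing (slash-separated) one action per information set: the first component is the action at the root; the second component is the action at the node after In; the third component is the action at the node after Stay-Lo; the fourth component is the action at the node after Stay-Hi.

Row for In/H/W/B (columns Lo, Hi): (3,2) (6,4).
Under In/H/W/B, Ada's choice at the node after Stay-Lo and at the node after Stay-Hi can never be reached regardless of what Ben does, so varying those choices leaves every outcome unchanged.
Holding the reachable choices fixed and varying the unreachable ones freely already gives 2 × 3 = 6 equivalent strategies.
No other strategy reproduces this row, so those 6 are the full class: In/H/W/D, In/H/W/B, In/H/W/C, In/H/E/D, In/H/E/B, In/H/E/C.

6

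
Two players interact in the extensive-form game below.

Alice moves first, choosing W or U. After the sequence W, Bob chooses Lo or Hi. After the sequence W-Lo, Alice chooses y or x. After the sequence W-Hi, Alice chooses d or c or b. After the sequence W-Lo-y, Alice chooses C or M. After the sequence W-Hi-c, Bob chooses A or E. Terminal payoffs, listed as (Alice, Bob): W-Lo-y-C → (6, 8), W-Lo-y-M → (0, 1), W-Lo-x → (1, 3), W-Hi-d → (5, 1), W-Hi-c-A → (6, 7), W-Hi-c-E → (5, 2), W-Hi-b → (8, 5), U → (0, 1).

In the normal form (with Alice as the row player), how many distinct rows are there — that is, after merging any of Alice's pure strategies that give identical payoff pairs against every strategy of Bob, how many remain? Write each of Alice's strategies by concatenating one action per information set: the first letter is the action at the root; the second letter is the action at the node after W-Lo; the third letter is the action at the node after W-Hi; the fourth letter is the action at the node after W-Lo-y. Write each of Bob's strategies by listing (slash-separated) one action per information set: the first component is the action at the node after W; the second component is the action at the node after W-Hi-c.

10

Alice has 24 pure strategies: WydC, WydM, WycC, WycM, WybC, WybM, WxdC, WxdM, WxcC, WxcM, WxbC, WxbM, UydC, UydM, UycC, UycM, UybC, UybM, UxdC, UxdM, UxcC, UxcM, UxbC, UxbM. Columns: Lo/A, Lo/E, Hi/A, Hi/E.
{WydC} → row (6,8) (6,8) (5,1) (5,1)
{WydM} → row (0,1) (0,1) (5,1) (5,1)
{WycC} → row (6,8) (6,8) (6,7) (5,2)
{WycM} → row (0,1) (0,1) (6,7) (5,2)
{WybC} → row (6,8) (6,8) (8,5) (8,5)
{WybM} → row (0,1) (0,1) (8,5) (8,5)
{WxdC, WxdM} → row (1,3) (1,3) (5,1) (5,1)
{WxcC, WxcM} → row (1,3) (1,3) (6,7) (5,2)
{WxbC, WxbM} → row (1,3) (1,3) (8,5) (8,5)
{UydC, UydM, UycC, UycM, UybC, UybM, UxdC, UxdM, UxcC, UxcM, UxbC, UxbM} → row (0,1) (0,1) (0,1) (0,1)
That's 10 distinct rows out of 24 strategies.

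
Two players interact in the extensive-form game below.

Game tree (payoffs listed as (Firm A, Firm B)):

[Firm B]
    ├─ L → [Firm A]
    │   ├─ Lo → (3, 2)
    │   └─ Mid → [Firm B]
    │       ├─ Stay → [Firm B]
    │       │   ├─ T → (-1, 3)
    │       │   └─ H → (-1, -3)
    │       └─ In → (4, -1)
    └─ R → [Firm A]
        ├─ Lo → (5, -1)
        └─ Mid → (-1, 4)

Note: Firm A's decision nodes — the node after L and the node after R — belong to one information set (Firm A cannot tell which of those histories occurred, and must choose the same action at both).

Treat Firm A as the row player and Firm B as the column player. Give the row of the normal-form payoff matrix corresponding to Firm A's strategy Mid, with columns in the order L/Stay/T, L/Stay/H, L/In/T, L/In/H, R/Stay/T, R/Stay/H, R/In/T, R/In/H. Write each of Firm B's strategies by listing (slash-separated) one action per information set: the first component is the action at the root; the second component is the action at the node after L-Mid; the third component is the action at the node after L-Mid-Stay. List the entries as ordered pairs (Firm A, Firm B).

vs L/Stay/T: Firm B plays L → Firm A plays Mid at [L] → Firm B plays Stay at [L-Mid] → Firm B plays T at [L-Mid-Stay] → (-1, 3)
vs L/Stay/H: Firm B plays L → Firm A plays Mid at [L] → Firm B plays Stay at [L-Mid] → Firm B plays H at [L-Mid-Stay] → (-1, -3)
vs L/In/T: Firm B plays L → Firm A plays Mid at [L] → Firm B plays In at [L-Mid] → (4, -1)
vs L/In/H: Firm B plays L → Firm A plays Mid at [L] → Firm B plays In at [L-Mid] → (4, -1)
vs R/Stay/T: Firm B plays R → Firm A plays Mid at [R] → (-1, 4)
vs R/Stay/H: Firm B plays R → Firm A plays Mid at [R] → (-1, 4)
vs R/In/T: Firm B plays R → Firm A plays Mid at [R] → (-1, 4)
vs R/In/H: Firm B plays R → Firm A plays Mid at [R] → (-1, 4)

(-1,3) (-1,-3) (4,-1) (4,-1) (-1,4) (-1,4) (-1,4) (-1,4)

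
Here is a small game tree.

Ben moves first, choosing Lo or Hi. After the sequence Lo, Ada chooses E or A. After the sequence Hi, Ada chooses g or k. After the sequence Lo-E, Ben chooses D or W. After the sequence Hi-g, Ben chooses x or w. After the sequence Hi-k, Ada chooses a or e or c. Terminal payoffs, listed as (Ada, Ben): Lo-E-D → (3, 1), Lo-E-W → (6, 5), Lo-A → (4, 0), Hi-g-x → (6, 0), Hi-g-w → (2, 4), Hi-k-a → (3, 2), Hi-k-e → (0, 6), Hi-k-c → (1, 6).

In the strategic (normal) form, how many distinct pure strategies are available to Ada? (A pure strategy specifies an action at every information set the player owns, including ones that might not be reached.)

Ada owns the node after Lo with actions {E, A} — two choices.
Ada owns the node after Hi with actions {g, k} — two choices.
Ada owns the node after Hi-k with actions {a, e, c} — three choices.
A pure strategy fixes one action at each information set independently, so the count is the product 2 × 2 × 3 = 12.

12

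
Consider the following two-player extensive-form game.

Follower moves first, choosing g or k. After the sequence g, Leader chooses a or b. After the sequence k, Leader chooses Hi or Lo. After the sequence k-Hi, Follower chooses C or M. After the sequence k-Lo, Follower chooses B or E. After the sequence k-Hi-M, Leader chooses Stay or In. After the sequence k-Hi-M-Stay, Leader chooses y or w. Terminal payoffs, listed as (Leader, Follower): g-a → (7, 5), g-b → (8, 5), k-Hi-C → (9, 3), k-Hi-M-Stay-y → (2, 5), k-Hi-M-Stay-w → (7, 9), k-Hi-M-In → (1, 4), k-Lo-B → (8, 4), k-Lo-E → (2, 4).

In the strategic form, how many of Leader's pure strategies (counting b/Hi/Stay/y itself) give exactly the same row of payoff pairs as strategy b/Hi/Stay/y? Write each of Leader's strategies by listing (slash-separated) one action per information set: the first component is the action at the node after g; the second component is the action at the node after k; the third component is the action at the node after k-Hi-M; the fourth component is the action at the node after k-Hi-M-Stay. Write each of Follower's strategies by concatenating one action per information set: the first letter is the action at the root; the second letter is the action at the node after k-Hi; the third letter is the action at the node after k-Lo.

Row for b/Hi/Stay/y (columns gCB, gCE, gMB, gME, kCB, kCE, kMB, kME): (8,5) (8,5) (8,5) (8,5) (9,3) (9,3) (2,5) (2,5).
Every one of Leader's information sets is on the play path for some reply by Follower when Leader follows b/Hi/Stay/y.
Changing the action at any of them therefore changes at least one column, so only b/Hi/Stay/y itself gives this row.

1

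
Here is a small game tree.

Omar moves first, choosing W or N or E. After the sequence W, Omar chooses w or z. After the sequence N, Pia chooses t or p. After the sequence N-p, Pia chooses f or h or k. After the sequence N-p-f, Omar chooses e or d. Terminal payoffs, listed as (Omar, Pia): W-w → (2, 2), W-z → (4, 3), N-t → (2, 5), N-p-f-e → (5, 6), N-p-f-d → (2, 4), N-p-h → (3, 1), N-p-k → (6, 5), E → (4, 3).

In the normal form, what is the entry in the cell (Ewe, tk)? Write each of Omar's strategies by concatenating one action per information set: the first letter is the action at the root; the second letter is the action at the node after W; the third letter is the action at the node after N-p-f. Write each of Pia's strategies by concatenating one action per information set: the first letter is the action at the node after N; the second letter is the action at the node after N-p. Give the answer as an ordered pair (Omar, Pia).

Trace the play path from the root:
  Omar plays E
→ terminal payoff (4, 3).
(Omar's choice at the node after W is never reached on this path, so it doesn't affect the outcome.)

(4, 3)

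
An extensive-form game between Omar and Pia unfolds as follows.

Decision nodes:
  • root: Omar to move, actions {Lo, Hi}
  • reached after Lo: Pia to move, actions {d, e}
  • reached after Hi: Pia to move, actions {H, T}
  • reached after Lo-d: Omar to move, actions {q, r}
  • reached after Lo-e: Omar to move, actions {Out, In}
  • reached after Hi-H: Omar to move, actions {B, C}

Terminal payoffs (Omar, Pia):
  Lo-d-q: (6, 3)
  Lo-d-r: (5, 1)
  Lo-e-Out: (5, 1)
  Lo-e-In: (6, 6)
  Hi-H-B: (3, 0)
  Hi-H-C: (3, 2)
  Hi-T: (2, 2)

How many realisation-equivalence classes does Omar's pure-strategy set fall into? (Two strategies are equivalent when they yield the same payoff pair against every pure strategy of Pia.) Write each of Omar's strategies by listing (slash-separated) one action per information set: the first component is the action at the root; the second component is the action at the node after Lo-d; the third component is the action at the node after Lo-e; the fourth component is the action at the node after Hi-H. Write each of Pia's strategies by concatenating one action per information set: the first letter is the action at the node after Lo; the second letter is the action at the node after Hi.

6

Omar has 16 pure strategies: Lo/q/Out/B, Lo/q/Out/C, Lo/q/In/B, Lo/q/In/C, Lo/r/Out/B, Lo/r/Out/C, Lo/r/In/B, Lo/r/In/C, Hi/q/Out/B, Hi/q/Out/C, Hi/q/In/B, Hi/q/In/C, Hi/r/Out/B, Hi/r/Out/C, Hi/r/In/B, Hi/r/In/C. Columns: dH, dT, eH, eT.
{Lo/q/Out/B, Lo/q/Out/C} → row (6,3) (6,3) (5,1) (5,1)
{Lo/q/In/B, Lo/q/In/C} → row (6,3) (6,3) (6,6) (6,6)
{Lo/r/Out/B, Lo/r/Out/C} → row (5,1) (5,1) (5,1) (5,1)
{Lo/r/In/B, Lo/r/In/C} → row (5,1) (5,1) (6,6) (6,6)
{Hi/q/Out/B, Hi/q/In/B, Hi/r/Out/B, Hi/r/In/B} → row (3,0) (2,2) (3,0) (2,2)
{Hi/q/Out/C, Hi/q/In/C, Hi/r/Out/C, Hi/r/In/C} → row (3,2) (2,2) (3,2) (2,2)
That's 6 distinct rows out of 16 strategies.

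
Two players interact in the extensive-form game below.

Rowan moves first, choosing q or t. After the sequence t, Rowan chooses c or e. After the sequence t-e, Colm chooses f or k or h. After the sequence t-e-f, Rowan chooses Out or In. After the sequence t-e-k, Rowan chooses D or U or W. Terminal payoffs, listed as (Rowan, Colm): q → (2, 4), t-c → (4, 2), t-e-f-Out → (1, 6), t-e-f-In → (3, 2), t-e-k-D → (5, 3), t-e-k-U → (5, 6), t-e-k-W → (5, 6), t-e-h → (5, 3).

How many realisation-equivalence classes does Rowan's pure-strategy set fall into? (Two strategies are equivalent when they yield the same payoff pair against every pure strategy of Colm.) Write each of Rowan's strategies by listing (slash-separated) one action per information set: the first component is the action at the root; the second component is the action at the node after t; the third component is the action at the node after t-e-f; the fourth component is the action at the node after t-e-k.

6

Rowan has 24 pure strategies: q/c/Out/D, q/c/Out/U, q/c/Out/W, q/c/In/D, q/c/In/U, q/c/In/W, q/e/Out/D, q/e/Out/U, q/e/Out/W, q/e/In/D, q/e/In/U, q/e/In/W, t/c/Out/D, t/c/Out/U, t/c/Out/W, t/c/In/D, t/c/In/U, t/c/In/W, t/e/Out/D, t/e/Out/U, t/e/Out/W, t/e/In/D, t/e/In/U, t/e/In/W. Columns: f, k, h.
{q/c/Out/D, q/c/Out/U, q/c/Out/W, q/c/In/D, q/c/In/U, q/c/In/W, q/e/Out/D, q/e/Out/U, q/e/Out/W, q/e/In/D, q/e/In/U, q/e/In/W} → row (2,4) (2,4) (2,4)
{t/c/Out/D, t/c/Out/U, t/c/Out/W, t/c/In/D, t/c/In/U, t/c/In/W} → row (4,2) (4,2) (4,2)
{t/e/Out/D} → row (1,6) (5,3) (5,3)
{t/e/Out/U, t/e/Out/W} → row (1,6) (5,6) (5,3)
{t/e/In/D} → row (3,2) (5,3) (5,3)
{t/e/In/U, t/e/In/W} → row (3,2) (5,6) (5,3)
That's 6 distinct rows out of 24 strategies.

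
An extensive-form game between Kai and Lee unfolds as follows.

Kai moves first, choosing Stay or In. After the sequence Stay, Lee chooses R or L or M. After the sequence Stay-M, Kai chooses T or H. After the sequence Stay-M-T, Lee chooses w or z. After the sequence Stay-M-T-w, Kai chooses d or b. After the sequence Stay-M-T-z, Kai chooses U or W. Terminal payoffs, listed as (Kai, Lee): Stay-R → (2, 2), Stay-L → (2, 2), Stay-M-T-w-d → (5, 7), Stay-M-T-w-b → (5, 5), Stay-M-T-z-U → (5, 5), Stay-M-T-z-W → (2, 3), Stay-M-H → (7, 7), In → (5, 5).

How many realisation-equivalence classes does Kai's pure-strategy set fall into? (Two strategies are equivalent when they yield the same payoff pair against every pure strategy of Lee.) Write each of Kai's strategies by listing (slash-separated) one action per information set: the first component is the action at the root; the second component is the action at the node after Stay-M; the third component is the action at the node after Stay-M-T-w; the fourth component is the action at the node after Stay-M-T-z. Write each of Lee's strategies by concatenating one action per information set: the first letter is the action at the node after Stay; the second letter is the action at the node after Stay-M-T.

Kai has 16 pure strategies: Stay/T/d/U, Stay/T/d/W, Stay/T/b/U, Stay/T/b/W, Stay/H/d/U, Stay/H/d/W, Stay/H/b/U, Stay/H/b/W, In/T/d/U, In/T/d/W, In/T/b/U, In/T/b/W, In/H/d/U, In/H/d/W, In/H/b/U, In/H/b/W. Columns: Rw, Rz, Lw, Lz, Mw, Mz.
{Stay/T/d/U} → row (2,2) (2,2) (2,2) (2,2) (5,7) (5,5)
{Stay/T/d/W} → row (2,2) (2,2) (2,2) (2,2) (5,7) (2,3)
{Stay/T/b/U} → row (2,2) (2,2) (2,2) (2,2) (5,5) (5,5)
{Stay/T/b/W} → row (2,2) (2,2) (2,2) (2,2) (5,5) (2,3)
{Stay/H/d/U, Stay/H/d/W, Stay/H/b/U, Stay/H/b/W} → row (2,2) (2,2) (2,2) (2,2) (7,7) (7,7)
{In/T/d/U, In/T/d/W, In/T/b/U, In/T/b/W, In/H/d/U, In/H/d/W, In/H/b/U, In/H/b/W} → row (5,5) (5,5) (5,5) (5,5) (5,5) (5,5)
That's 6 distinct rows out of 16 strategies.

6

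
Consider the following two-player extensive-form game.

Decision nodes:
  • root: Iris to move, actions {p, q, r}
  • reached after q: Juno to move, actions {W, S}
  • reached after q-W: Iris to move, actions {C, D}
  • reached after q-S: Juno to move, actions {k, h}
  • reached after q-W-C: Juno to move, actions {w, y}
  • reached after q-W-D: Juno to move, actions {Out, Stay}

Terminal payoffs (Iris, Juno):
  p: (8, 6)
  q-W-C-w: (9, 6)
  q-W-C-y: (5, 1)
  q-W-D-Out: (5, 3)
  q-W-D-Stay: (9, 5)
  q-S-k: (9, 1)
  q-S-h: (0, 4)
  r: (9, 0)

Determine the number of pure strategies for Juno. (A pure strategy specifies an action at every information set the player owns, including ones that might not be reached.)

Juno owns the node after q with actions {W, S} — two choices.
Juno owns the node after q-S with actions {k, h} — two choices.
Juno owns the node after q-W-C with actions {w, y} — two choices.
Juno owns the node after q-W-D with actions {Out, Stay} — two choices.
A pure strategy fixes one action at each information set independently, so the count is the product 2 × 2 × 2 × 2 = 16.
(For reference, Iris has 6 pure strategies, giving a 16×6 normal-form matrix.)

16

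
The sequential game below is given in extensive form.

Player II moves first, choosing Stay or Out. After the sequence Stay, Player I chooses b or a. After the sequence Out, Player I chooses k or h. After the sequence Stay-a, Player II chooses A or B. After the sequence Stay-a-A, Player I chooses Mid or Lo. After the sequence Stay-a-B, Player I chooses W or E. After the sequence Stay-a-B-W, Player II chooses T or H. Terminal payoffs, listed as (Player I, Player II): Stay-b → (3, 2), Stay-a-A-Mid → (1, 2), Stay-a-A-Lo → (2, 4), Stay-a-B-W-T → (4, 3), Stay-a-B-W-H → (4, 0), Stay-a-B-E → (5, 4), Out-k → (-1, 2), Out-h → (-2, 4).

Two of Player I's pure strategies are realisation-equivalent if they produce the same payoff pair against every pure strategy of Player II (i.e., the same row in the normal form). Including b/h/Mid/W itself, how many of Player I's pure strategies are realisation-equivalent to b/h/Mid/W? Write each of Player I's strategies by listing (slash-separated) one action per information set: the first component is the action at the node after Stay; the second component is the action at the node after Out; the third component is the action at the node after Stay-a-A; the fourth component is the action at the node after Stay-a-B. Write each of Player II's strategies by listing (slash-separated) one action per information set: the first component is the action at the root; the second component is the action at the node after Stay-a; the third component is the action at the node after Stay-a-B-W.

Row for b/h/Mid/W (columns Stay/A/T, Stay/A/H, Stay/B/T, Stay/B/H, Out/A/T, Out/A/H, Out/B/T, Out/B/H): (3,2) (3,2) (3,2) (3,2) (-2,4) (-2,4) (-2,4) (-2,4).
Under b/h/Mid/W, Player I's choice at the node after Stay-a-A and at the node after Stay-a-B can never be reached regardless of what Player II does, so varying those choices leaves every outcome unchanged.
Holding the reachable choices fixed and varying the unreachable ones freely already gives 2 × 2 = 4 equivalent strategies.
No other strategy reproduces this row, so those 4 are the full class: b/h/Mid/W, b/h/Mid/E, b/h/Lo/W, b/h/Lo/E.

4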